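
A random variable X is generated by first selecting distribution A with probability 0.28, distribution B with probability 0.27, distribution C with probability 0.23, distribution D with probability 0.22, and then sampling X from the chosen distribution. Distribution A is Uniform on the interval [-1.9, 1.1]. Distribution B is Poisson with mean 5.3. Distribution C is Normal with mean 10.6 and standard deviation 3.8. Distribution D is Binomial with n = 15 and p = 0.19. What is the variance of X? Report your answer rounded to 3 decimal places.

21.509

Per component, A: μ=-0.4, E[X²]=0.91; B: μ=5.3, E[X²]=33.39; C: μ=10.6, E[X²]=126.8; D: μ=2.85, E[X²]=10.431.
E[X] = 0.28·-0.4 + 0.27·5.3 + 0.23·10.6 + 0.22·2.85 = 4.384.
E[X²] = 0.28·0.91 + 0.27·33.39 + 0.23·126.8 + 0.22·10.431 = 40.7289.
Var(X) = E[X²] − (E[X])² = 40.7289 − 19.2195 = 21.5095.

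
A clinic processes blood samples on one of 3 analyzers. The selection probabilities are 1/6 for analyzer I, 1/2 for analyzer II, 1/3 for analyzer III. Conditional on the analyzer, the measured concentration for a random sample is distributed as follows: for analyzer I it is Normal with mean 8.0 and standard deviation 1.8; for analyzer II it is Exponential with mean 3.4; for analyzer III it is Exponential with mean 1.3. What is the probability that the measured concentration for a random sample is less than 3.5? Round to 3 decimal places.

0.633

Conditional on each analyzer, P(X < 3.5): I: 0.00620967; II: 0.642783; III: 0.932276.
By total probability, P(X < 3.5) = 0.166667·0.00620967 + 0.5·0.642783 + 0.333333·0.932276 = 0.633185.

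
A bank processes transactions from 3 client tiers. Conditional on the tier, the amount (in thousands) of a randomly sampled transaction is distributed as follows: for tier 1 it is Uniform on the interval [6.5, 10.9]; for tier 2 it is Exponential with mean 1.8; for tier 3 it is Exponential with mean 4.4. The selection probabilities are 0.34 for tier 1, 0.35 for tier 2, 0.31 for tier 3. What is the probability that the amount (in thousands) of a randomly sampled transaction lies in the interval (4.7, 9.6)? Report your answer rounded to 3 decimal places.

Conditional on each tier, P(4.7 < X < 9.6): 1: 0.704545; 2: 0.0686249; 3: 0.230797.
By total probability, P(4.7 < X < 9.6) = 0.34·0.704545 + 0.35·0.0686249 + 0.31·0.230797 = 0.335111.

0.335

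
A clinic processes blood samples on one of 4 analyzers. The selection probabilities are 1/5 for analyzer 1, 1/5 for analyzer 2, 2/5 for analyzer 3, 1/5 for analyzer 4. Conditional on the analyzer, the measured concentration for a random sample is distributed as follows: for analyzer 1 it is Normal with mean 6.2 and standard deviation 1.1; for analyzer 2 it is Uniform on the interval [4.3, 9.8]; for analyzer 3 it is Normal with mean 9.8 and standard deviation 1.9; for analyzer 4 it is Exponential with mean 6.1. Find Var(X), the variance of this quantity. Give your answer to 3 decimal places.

12.435

Per component, 1: μ=6.2, E[X²]=39.65; 2: μ=7.05, E[X²]=52.2233; 3: μ=9.8, E[X²]=99.65; 4: μ=6.1, E[X²]=74.42.
E[X] = 0.2·6.2 + 0.2·7.05 + 0.4·9.8 + 0.2·6.1 = 7.79.
E[X²] = 0.2·39.65 + 0.2·52.2233 + 0.4·99.65 + 0.2·74.42 = 73.1187.
Var(X) = E[X²] − (E[X])² = 73.1187 − 60.6841 = 12.4346.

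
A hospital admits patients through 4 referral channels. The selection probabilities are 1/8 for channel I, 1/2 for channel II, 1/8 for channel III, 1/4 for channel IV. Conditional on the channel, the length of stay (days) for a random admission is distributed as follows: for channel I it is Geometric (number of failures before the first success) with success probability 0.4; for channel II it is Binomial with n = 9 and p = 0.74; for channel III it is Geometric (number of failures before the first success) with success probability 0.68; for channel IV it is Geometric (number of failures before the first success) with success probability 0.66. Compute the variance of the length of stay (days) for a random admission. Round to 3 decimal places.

Per component, I: μ=1.5, E[X²]=6; II: μ=6.66, E[X²]=46.0872; III: μ=0.470588, E[X²]=0.913495; IV: μ=0.515152, E[X²]=1.04591.
E[X] = 0.125·1.5 + 0.5·6.66 + 0.125·0.470588 + 0.25·0.515152 = 3.70511.
E[X²] = 0.125·6 + 0.5·46.0872 + 0.125·0.913495 + 0.25·1.04591 = 24.1693.
Var(X) = E[X²] − (E[X])² = 24.1693 − 13.7279 = 10.4414.

10.441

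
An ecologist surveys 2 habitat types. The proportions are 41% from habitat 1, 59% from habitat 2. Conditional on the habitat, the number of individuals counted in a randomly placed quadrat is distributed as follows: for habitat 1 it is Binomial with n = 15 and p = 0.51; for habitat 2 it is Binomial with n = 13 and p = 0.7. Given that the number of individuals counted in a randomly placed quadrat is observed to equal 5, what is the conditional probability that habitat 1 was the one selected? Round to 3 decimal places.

Likelihoods P(X=5 | ·): 1: 0.0826736; 2: 0.0141918.
Posterior ∝ prior × likelihood. Numerator for 1: 0.41·0.0826736 = 0.0338962.
Normalizing constant: 0.41·0.0826736 + 0.59·0.0141918 = 0.0422694.
P(1 | observation) = 0.0338962 / 0.0422694 = 0.801909.

0.802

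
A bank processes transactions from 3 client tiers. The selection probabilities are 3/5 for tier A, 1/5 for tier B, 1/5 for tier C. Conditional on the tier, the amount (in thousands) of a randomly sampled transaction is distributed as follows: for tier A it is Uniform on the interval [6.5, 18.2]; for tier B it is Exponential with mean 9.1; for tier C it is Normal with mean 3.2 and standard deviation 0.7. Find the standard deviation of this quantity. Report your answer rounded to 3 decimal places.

6.018

Per component, A: μ=12.35, E[X²]=163.93; B: μ=9.1, E[X²]=165.62; C: μ=3.2, E[X²]=10.73.
E[X] = 0.6·12.35 + 0.2·9.1 + 0.2·3.2 = 9.87.
E[X²] = 0.6·163.93 + 0.2·165.62 + 0.2·10.73 = 133.628.
Var(X) = E[X²] − (E[X])² = 133.628 − 97.4169 = 36.2111.
SD(X) = √36.2111 = 6.01757.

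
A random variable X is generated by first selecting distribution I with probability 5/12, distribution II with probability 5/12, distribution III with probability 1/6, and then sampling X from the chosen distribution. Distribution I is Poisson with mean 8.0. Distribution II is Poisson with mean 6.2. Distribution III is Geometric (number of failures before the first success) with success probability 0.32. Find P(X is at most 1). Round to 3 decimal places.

0.097

Conditional on each component, P(X ≤ 1): I: 0.00301916; II: 0.0146119; III: 0.5376.
By total probability, P(X ≤ 1) = 0.416667·0.00301916 + 0.416667·0.0146119 + 0.166667·0.5376 = 0.0969463.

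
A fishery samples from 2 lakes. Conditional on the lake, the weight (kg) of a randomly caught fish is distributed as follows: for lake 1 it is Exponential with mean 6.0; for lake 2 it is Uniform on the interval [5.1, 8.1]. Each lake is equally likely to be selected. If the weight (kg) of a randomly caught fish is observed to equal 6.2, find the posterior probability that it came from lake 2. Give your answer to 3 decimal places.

0.849

Likelihoods f(6.2 | ·): 1: 0.0593032; 2: 0.333333.
Posterior ∝ prior × likelihood. Numerator for 2: 0.5·0.333333 = 0.166667.
Normalizing constant: 0.5·0.0593032 + 0.5·0.333333 = 0.196318.
P(2 | observation) = 0.166667 / 0.196318 = 0.848962.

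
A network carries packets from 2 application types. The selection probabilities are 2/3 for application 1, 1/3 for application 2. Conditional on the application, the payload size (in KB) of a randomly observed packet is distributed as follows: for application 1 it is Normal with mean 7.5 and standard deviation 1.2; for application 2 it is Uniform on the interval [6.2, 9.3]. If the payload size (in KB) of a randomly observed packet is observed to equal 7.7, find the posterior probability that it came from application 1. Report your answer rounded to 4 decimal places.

0.6703

Likelihoods f(7.7 | ·): 1: 0.327866; 2: 0.322581.
Posterior ∝ prior × likelihood. Numerator for 1: 0.666667·0.327866 = 0.218578.
Normalizing constant: 0.666667·0.327866 + 0.333333·0.322581 = 0.326105.
P(1 | observation) = 0.218578 / 0.326105 = 0.670269.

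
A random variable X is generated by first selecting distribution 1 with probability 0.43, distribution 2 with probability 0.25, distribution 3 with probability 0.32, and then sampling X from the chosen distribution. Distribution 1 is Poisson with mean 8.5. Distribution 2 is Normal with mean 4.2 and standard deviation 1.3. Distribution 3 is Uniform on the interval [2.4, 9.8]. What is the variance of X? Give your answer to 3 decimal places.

8.607

Per component, 1: μ=8.5, E[X²]=80.75; 2: μ=4.2, E[X²]=19.33; 3: μ=6.1, E[X²]=41.7733.
E[X] = 0.43·8.5 + 0.25·4.2 + 0.32·6.1 = 6.657.
E[X²] = 0.43·80.75 + 0.25·19.33 + 0.32·41.7733 = 52.9225.
Var(X) = E[X²] − (E[X])² = 52.9225 − 44.3156 = 8.60682.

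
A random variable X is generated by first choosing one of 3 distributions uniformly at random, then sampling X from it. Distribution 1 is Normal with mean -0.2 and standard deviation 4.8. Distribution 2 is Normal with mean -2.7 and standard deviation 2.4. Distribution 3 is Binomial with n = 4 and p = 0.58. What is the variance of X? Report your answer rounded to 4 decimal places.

14.1249

Per component, 1: μ=-0.2, E[X²]=23.08; 2: μ=-2.7, E[X²]=13.05; 3: μ=2.32, E[X²]=6.3568.
E[X] = 0.333333·-0.2 + 0.333333·-2.7 + 0.333333·2.32 = -0.193333.
E[X²] = 0.333333·23.08 + 0.333333·13.05 + 0.333333·6.3568 = 14.1623.
Var(X) = E[X²] − (E[X])² = 14.1623 − 0.0373778 = 14.1249.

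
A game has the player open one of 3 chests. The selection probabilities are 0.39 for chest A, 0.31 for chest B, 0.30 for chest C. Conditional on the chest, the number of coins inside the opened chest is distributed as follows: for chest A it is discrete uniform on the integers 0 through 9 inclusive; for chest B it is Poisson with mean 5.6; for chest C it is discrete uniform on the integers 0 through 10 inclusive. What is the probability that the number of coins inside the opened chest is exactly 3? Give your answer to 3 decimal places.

Conditional on each chest, P(X = 3): A: 0.1; B: 0.108234; C: 0.0909091.
By total probability, P(X = 3) = 0.39·0.1 + 0.31·0.108234 + 0.3·0.0909091 = 0.0998253.

0.100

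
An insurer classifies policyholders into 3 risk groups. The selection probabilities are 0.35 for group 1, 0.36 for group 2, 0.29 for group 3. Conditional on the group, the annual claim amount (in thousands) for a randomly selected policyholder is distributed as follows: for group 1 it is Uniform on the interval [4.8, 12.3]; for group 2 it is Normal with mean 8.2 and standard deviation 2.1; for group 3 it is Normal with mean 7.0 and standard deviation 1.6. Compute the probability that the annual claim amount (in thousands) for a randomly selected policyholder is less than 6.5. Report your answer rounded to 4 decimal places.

Conditional on each group, P(X < 6.5): 1: 0.226667; 2: 0.209107; 3: 0.37733.
By total probability, P(X < 6.5) = 0.35·0.226667 + 0.36·0.209107 + 0.29·0.37733 = 0.264038.

0.2640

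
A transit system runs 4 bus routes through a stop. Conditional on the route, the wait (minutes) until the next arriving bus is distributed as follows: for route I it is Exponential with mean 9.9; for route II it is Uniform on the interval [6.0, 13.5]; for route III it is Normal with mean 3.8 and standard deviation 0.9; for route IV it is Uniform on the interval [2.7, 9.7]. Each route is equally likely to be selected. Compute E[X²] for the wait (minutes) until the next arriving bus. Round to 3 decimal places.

88.386

For each component E[X²] = Var + (mean)², giving I: 196.02; II: 99.75; III: 15.25; IV: 42.5233.
Overall E[X²] = 0.25·196.02 + 0.25·99.75 + 0.25·15.25 + 0.25·42.5233 = 88.3858.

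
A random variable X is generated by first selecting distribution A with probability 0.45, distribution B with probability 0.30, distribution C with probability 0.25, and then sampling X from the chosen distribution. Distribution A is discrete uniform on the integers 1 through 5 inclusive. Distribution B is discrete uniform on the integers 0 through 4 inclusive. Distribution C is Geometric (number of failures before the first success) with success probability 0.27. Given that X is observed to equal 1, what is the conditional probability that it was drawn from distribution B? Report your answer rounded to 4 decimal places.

0.3011

Likelihoods P(X=1 | ·): A: 0.2; B: 0.2; C: 0.1971.
Posterior ∝ prior × likelihood. Numerator for B: 0.3·0.2 = 0.06.
Normalizing constant: 0.45·0.2 + 0.3·0.2 + 0.25·0.1971 = 0.199275.
P(B | observation) = 0.06 / 0.199275 = 0.301091.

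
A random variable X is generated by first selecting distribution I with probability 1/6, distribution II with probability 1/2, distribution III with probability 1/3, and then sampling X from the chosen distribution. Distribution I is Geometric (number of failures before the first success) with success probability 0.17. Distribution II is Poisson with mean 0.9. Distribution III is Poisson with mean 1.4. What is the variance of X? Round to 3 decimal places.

7.740

Per component, I: μ=4.88235, E[X²]=52.5571; II: μ=0.9, E[X²]=1.71; III: μ=1.4, E[X²]=3.36.
E[X] = 0.166667·4.88235 + 0.5·0.9 + 0.333333·1.4 = 1.73039.
E[X²] = 0.166667·52.5571 + 0.5·1.71 + 0.333333·3.36 = 10.7345.
Var(X) = E[X²] − (E[X])² = 10.7345 − 2.99426 = 7.74026.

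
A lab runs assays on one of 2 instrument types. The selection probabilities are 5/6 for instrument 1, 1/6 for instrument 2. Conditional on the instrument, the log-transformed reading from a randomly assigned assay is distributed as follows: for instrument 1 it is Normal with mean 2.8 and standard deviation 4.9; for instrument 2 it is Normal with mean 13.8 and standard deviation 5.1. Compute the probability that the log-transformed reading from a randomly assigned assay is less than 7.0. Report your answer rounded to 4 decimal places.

0.6855

Conditional on each instrument, P(X < 7.0): 1: 0.804317; 2: 0.0912112.
By total probability, P(X < 7.0) = 0.833333·0.804317 + 0.166667·0.0912112 = 0.685466.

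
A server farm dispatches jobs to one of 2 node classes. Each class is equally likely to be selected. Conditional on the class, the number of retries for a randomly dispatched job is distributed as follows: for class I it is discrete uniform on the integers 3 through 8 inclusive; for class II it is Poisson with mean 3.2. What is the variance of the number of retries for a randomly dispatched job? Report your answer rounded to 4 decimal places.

4.3808

Per component, I: μ=5.5, E[X²]=33.1667; II: μ=3.2, E[X²]=13.44.
E[X] = 0.5·5.5 + 0.5·3.2 = 4.35.
E[X²] = 0.5·33.1667 + 0.5·13.44 = 23.3033.
Var(X) = E[X²] − (E[X])² = 23.3033 − 18.9225 = 4.38083.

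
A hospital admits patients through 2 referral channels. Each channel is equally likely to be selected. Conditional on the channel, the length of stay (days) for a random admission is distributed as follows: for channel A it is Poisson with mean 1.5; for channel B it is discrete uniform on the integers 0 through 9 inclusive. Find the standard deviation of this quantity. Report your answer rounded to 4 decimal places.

2.6693

Per component, A: μ=1.5, E[X²]=3.75; B: μ=4.5, E[X²]=28.5.
E[X] = 0.5·1.5 + 0.5·4.5 = 3.
E[X²] = 0.5·3.75 + 0.5·28.5 = 16.125.
Var(X) = E[X²] − (E[X])² = 16.125 − 9 = 7.125.
SD(X) = √7.125 = 2.66927.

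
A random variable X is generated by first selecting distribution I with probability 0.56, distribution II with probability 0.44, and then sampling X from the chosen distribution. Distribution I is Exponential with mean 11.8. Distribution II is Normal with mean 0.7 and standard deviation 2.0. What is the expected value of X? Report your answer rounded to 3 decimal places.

6.916

Component means — I: 11.8; II: 0.7.
E[X] = 0.56·11.8 + 0.44·0.7 = 6.916.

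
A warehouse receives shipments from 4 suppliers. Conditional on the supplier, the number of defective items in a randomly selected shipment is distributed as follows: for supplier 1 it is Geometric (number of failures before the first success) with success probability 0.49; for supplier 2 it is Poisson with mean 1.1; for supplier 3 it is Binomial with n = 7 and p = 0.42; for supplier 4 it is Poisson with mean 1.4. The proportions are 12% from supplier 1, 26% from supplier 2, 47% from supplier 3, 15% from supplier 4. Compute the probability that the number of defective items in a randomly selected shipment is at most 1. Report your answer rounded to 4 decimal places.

0.4223

Conditional on each supplier, P(X ≤ 1): 1: 0.7399; 2: 0.699029; 3: 0.134002; 4: 0.591833.
By total probability, P(X ≤ 1) = 0.12·0.7399 + 0.26·0.699029 + 0.47·0.134002 + 0.15·0.591833 = 0.422291.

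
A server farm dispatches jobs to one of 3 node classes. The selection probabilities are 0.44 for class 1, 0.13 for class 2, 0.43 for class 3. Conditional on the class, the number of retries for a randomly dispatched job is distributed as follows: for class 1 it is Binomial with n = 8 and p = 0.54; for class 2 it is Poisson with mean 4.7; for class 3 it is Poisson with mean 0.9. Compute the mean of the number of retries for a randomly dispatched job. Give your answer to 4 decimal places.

Component means — 1: 4.32; 2: 4.7; 3: 0.9.
E[X] = 0.44·4.32 + 0.13·4.7 + 0.43·0.9 = 2.8988.

2.8988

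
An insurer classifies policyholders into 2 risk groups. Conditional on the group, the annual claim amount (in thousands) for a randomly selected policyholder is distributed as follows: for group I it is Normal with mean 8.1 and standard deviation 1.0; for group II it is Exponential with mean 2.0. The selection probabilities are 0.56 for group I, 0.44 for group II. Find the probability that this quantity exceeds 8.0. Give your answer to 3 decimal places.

Conditional on each group, P(X > 8.0): I: 0.539828; II: 0.0183156.
By total probability, P(X > 8.0) = 0.56·0.539828 + 0.44·0.0183156 = 0.310362.

0.310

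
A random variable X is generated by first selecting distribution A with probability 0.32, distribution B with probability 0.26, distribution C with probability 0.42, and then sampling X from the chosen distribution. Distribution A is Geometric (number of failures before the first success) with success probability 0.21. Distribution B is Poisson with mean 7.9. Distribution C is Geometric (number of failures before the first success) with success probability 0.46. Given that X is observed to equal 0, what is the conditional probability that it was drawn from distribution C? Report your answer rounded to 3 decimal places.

0.742

Likelihoods P(X=0 | ·): A: 0.21; B: 0.000370744; C: 0.46.
Posterior ∝ prior × likelihood. Numerator for C: 0.42·0.46 = 0.1932.
Normalizing constant: 0.32·0.21 + 0.26·0.000370744 + 0.42·0.46 = 0.260496.
P(C | observation) = 0.1932 / 0.260496 = 0.741661.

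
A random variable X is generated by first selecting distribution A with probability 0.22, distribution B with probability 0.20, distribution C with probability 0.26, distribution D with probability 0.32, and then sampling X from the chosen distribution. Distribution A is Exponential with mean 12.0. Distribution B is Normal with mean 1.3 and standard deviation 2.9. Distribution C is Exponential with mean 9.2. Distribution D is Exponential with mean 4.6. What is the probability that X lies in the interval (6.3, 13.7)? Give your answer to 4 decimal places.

0.2059

Conditional on each component, P(6.3 < X < 13.7): A: 0.272269; B: 0.042332; C: 0.278631; D: 0.203336.
By total probability, P(6.3 < X < 13.7) = 0.22·0.272269 + 0.2·0.042332 + 0.26·0.278631 + 0.32·0.203336 = 0.205877.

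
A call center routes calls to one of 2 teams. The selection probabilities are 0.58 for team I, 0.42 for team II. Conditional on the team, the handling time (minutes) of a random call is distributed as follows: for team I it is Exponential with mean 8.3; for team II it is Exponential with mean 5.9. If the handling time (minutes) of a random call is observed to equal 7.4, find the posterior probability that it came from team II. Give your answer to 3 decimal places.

Likelihoods f(7.4 | ·): I: 0.0493992; II: 0.0483548.
Posterior ∝ prior × likelihood. Numerator for II: 0.42·0.0483548 = 0.020309.
Normalizing constant: 0.58·0.0493992 + 0.42·0.0483548 = 0.0489605.
P(II | observation) = 0.020309 / 0.0489605 = 0.414804.

0.415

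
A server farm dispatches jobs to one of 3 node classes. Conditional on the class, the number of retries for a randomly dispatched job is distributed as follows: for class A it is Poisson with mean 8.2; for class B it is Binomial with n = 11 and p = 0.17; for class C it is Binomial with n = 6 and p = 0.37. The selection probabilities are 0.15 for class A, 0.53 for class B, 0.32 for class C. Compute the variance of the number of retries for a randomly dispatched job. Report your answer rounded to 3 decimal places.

Per component, A: μ=8.2, E[X²]=75.44; B: μ=1.87, E[X²]=5.049; C: μ=2.22, E[X²]=6.327.
E[X] = 0.15·8.2 + 0.53·1.87 + 0.32·2.22 = 2.9315.
E[X²] = 0.15·75.44 + 0.53·5.049 + 0.32·6.327 = 16.0166.
Var(X) = E[X²] − (E[X])² = 16.0166 − 8.59369 = 7.42292.

7.423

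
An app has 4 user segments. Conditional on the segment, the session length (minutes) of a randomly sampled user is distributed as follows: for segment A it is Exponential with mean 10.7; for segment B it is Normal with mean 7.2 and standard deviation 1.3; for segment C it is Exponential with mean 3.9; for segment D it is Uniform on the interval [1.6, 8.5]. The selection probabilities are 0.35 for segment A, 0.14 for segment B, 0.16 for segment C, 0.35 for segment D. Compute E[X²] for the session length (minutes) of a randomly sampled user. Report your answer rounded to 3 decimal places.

For each component E[X²] = Var + (mean)², giving A: 228.98; B: 53.53; C: 30.42; D: 29.47.
Overall E[X²] = 0.35·228.98 + 0.14·53.53 + 0.16·30.42 + 0.35·29.47 = 102.819.

102.819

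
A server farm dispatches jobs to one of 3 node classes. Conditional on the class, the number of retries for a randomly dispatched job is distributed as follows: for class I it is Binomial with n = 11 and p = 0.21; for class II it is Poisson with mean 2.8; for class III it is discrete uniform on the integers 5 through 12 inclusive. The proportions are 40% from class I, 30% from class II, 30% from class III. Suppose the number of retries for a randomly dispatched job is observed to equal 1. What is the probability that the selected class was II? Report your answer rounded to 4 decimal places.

0.3686

Likelihoods P(X=1 | ·): I: 0.218717; II: 0.170268; III: 0.
Posterior ∝ prior × likelihood. Numerator for II: 0.3·0.170268 = 0.0510805.
Normalizing constant: 0.4·0.218717 + 0.3·0.170268 + 0.3·0 = 0.138567.
P(II | observation) = 0.0510805 / 0.138567 = 0.368633.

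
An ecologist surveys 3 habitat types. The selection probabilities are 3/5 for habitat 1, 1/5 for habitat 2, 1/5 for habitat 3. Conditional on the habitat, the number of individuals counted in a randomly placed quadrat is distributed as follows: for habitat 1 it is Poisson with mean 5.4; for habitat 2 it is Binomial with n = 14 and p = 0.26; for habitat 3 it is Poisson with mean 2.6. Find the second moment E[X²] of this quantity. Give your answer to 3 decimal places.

25.797

For each component E[X²] = Var + (mean)², giving 1: 34.56; 2: 15.9432; 3: 9.36.
Overall E[X²] = 0.6·34.56 + 0.2·15.9432 + 0.2·9.36 = 25.7966.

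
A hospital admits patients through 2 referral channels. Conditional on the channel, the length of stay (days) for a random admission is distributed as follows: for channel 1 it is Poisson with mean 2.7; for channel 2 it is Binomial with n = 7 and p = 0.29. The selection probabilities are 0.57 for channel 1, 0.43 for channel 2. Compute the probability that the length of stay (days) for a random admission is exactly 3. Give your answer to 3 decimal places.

0.219

Conditional on each channel, P(X = 3): 1: 0.220468; 2: 0.216918.
By total probability, P(X = 3) = 0.57·0.220468 + 0.43·0.216918 = 0.218941.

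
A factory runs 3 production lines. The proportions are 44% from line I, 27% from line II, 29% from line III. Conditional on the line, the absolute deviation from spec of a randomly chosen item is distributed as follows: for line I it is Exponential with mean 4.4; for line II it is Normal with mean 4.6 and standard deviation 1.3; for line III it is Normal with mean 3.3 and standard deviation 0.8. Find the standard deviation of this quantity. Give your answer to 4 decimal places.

3.0744

Per component, I: μ=4.4, E[X²]=38.72; II: μ=4.6, E[X²]=22.85; III: μ=3.3, E[X²]=11.53.
E[X] = 0.44·4.4 + 0.27·4.6 + 0.29·3.3 = 4.135.
E[X²] = 0.44·38.72 + 0.27·22.85 + 0.29·11.53 = 26.55.
Var(X) = E[X²] − (E[X])² = 26.55 − 17.0982 = 9.45178.
SD(X) = √9.45178 = 3.07437.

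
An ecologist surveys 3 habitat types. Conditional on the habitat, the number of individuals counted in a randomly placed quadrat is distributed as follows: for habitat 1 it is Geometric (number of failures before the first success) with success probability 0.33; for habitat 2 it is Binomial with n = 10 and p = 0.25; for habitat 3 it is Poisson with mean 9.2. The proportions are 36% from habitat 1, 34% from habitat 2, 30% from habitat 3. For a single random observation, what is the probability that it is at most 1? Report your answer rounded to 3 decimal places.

Conditional on each habitat, P(X ≤ 1): 1: 0.5511; 2: 0.244025; 3: 0.0010306.
By total probability, P(X ≤ 1) = 0.36·0.5511 + 0.34·0.244025 + 0.3·0.0010306 = 0.281674.

0.282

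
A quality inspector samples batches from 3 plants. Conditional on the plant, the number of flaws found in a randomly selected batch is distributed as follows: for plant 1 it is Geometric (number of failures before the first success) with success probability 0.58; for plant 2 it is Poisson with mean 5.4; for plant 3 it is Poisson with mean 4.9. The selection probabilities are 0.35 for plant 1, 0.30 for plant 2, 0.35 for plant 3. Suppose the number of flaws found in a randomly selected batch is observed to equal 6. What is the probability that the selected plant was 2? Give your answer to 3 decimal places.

Likelihoods P(X=6 | ·): 1: 0.00318364; 2: 0.155539; 3: 0.143153.
Posterior ∝ prior × likelihood. Numerator for 2: 0.3·0.155539 = 0.0466618.
Normalizing constant: 0.35·0.00318364 + 0.3·0.155539 + 0.35·0.143153 = 0.0978796.
P(2 | observation) = 0.0466618 / 0.0978796 = 0.476726.

0.477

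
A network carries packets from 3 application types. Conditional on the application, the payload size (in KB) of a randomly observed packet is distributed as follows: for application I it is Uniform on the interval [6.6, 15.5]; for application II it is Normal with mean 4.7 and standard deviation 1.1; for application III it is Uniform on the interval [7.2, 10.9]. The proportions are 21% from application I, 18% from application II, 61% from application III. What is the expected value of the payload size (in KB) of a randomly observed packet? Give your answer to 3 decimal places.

8.687

Component means — I: 11.05; II: 4.7; III: 9.05.
E[X] = 0.21·11.05 + 0.18·4.7 + 0.61·9.05 = 8.687.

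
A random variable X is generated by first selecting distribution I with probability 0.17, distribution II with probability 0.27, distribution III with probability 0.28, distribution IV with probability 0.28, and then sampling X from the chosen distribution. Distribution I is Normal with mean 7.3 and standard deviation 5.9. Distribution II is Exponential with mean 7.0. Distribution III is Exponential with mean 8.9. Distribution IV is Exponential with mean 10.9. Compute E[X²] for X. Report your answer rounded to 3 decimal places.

For each component E[X²] = Var + (mean)², giving I: 88.1; II: 98; III: 158.42; IV: 237.62.
Overall E[X²] = 0.17·88.1 + 0.27·98 + 0.28·158.42 + 0.28·237.62 = 152.328.

152.328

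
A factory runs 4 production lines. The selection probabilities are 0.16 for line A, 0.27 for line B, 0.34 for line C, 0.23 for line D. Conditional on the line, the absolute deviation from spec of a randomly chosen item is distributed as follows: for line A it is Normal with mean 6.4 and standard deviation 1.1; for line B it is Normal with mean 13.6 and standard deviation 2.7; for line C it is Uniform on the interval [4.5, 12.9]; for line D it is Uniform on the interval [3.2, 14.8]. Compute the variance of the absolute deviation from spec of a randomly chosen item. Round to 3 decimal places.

13.041

Per component, A: μ=6.4, E[X²]=42.17; B: μ=13.6, E[X²]=192.25; C: μ=8.7, E[X²]=81.57; D: μ=9, E[X²]=92.2133.
E[X] = 0.16·6.4 + 0.27·13.6 + 0.34·8.7 + 0.23·9 = 9.724.
E[X²] = 0.16·42.17 + 0.27·192.25 + 0.34·81.57 + 0.23·92.2133 = 107.598.
Var(X) = E[X²] − (E[X])² = 107.598 − 94.5562 = 13.0414.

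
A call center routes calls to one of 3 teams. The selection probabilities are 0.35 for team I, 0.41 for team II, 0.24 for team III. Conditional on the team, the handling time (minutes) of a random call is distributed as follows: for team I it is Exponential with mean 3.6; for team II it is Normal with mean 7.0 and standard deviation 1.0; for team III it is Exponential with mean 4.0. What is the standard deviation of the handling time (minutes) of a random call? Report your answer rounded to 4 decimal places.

Per component, I: μ=3.6, E[X²]=25.92; II: μ=7, E[X²]=50; III: μ=4, E[X²]=32.
E[X] = 0.35·3.6 + 0.41·7 + 0.24·4 = 5.09.
E[X²] = 0.35·25.92 + 0.41·50 + 0.24·32 = 37.252.
Var(X) = E[X²] − (E[X])² = 37.252 − 25.9081 = 11.3439.
SD(X) = √11.3439 = 3.36807.

3.3681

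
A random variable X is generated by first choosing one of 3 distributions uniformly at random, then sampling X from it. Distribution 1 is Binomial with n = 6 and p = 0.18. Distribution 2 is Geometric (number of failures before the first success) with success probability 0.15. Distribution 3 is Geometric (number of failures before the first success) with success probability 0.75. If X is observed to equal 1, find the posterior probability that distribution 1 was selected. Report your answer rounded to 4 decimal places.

0.5597

Likelihoods P(X=1 | ·): 1: 0.400399; 2: 0.1275; 3: 0.1875.
Posterior ∝ prior × likelihood. Numerator for 1: 0.333333·0.400399 = 0.133466.
Normalizing constant: 0.333333·0.400399 + 0.333333·0.1275 + 0.333333·0.1875 = 0.238466.
P(1 | observation) = 0.133466 / 0.238466 = 0.559686.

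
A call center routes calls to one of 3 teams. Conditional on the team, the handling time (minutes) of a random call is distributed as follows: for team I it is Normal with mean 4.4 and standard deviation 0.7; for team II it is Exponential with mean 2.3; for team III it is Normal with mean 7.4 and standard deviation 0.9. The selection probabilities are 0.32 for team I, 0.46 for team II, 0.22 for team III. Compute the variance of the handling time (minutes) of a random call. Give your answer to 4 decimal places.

6.6834

Per component, I: μ=4.4, E[X²]=19.85; II: μ=2.3, E[X²]=10.58; III: μ=7.4, E[X²]=55.57.
E[X] = 0.32·4.4 + 0.46·2.3 + 0.22·7.4 = 4.094.
E[X²] = 0.32·19.85 + 0.46·10.58 + 0.22·55.57 = 23.4442.
Var(X) = E[X²] − (E[X])² = 23.4442 − 16.7608 = 6.68336.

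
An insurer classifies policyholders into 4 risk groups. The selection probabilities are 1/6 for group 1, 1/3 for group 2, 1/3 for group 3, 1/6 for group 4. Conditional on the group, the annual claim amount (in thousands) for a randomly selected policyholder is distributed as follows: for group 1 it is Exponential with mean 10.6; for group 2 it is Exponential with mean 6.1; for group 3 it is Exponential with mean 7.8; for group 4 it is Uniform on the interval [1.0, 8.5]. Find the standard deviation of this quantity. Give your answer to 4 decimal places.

7.4593

Per component, 1: μ=10.6, E[X²]=224.72; 2: μ=6.1, E[X²]=74.42; 3: μ=7.8, E[X²]=121.68; 4: μ=4.75, E[X²]=27.25.
E[X] = 0.166667·10.6 + 0.333333·6.1 + 0.333333·7.8 + 0.166667·4.75 = 7.19167.
E[X²] = 0.166667·224.72 + 0.333333·74.42 + 0.333333·121.68 + 0.166667·27.25 = 107.362.
Var(X) = E[X²] − (E[X])² = 107.362 − 51.7201 = 55.6416.
SD(X) = √55.6416 = 7.45933.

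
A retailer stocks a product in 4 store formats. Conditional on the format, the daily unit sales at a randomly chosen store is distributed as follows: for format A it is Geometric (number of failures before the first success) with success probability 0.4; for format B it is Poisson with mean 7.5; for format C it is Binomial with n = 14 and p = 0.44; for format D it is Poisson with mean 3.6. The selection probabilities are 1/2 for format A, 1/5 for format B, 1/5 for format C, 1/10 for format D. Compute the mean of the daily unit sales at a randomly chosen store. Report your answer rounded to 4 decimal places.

Component means — A: 1.5; B: 7.5; C: 6.16; D: 3.6.
E[X] = 0.5·1.5 + 0.2·7.5 + 0.2·6.16 + 0.1·3.6 = 3.842.

3.8420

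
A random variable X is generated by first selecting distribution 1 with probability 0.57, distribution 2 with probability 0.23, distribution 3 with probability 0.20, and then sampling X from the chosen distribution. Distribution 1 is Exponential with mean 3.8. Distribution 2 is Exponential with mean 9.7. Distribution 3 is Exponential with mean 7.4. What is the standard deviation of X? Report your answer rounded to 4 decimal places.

Per component, 1: μ=3.8, E[X²]=28.88; 2: μ=9.7, E[X²]=188.18; 3: μ=7.4, E[X²]=109.52.
E[X] = 0.57·3.8 + 0.23·9.7 + 0.2·7.4 = 5.877.
E[X²] = 0.57·28.88 + 0.23·188.18 + 0.2·109.52 = 81.647.
Var(X) = E[X²] − (E[X])² = 81.647 − 34.5391 = 47.1079.
SD(X) = √47.1079 = 6.86352.

6.8635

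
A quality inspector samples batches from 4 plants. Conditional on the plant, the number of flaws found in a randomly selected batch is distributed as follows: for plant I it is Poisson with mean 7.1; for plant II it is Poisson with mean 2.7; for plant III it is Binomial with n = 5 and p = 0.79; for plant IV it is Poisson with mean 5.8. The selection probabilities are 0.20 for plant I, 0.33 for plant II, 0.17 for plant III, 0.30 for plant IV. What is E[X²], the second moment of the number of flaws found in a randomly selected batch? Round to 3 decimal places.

For each component E[X²] = Var + (mean)², giving I: 57.51; II: 9.99; III: 16.432; IV: 39.44.
Overall E[X²] = 0.2·57.51 + 0.33·9.99 + 0.17·16.432 + 0.3·39.44 = 29.4241.

29.424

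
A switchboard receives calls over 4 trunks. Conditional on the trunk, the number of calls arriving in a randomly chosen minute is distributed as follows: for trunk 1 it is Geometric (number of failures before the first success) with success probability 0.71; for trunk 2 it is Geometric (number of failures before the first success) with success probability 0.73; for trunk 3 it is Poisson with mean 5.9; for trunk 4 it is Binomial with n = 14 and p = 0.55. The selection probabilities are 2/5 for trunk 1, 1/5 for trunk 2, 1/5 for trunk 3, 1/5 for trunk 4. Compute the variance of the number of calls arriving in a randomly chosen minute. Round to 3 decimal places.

Per component, 1: μ=0.408451, E[X²]=0.742115; 2: μ=0.369863, E[X²]=0.64346; 3: μ=5.9, E[X²]=40.71; 4: μ=7.7, E[X²]=62.755.
E[X] = 0.4·0.408451 + 0.2·0.369863 + 0.2·5.9 + 0.2·7.7 = 2.95735.
E[X²] = 0.4·0.742115 + 0.2·0.64346 + 0.2·40.71 + 0.2·62.755 = 21.1185.
Var(X) = E[X²] − (E[X])² = 21.1185 − 8.74594 = 12.3726.

12.373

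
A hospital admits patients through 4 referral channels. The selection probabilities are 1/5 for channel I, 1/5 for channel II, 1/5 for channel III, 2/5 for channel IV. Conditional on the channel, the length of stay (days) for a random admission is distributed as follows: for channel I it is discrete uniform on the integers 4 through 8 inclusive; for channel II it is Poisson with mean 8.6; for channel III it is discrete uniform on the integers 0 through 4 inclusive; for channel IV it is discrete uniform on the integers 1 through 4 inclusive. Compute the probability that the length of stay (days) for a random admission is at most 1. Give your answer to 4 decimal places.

Conditional on each channel, P(X ≤ 1): I: 0; II: 0.00176742; III: 0.4; IV: 0.25.
By total probability, P(X ≤ 1) = 0.2·0 + 0.2·0.00176742 + 0.2·0.4 + 0.4·0.25 = 0.180353.

0.1804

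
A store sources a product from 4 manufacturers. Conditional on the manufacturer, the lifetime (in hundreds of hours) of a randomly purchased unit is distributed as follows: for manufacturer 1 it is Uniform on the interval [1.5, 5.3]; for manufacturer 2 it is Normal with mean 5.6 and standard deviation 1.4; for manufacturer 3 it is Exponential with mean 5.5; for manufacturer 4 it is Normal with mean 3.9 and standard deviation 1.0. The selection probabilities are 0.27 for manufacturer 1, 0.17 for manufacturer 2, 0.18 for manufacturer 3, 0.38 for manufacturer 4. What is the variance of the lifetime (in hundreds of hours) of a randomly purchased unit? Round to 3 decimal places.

7.307

Per component, 1: μ=3.4, E[X²]=12.7633; 2: μ=5.6, E[X²]=33.32; 3: μ=5.5, E[X²]=60.5; 4: μ=3.9, E[X²]=16.21.
E[X] = 0.27·3.4 + 0.17·5.6 + 0.18·5.5 + 0.38·3.9 = 4.342.
E[X²] = 0.27·12.7633 + 0.17·33.32 + 0.18·60.5 + 0.38·16.21 = 26.1603.
Var(X) = E[X²] − (E[X])² = 26.1603 − 18.853 = 7.30734.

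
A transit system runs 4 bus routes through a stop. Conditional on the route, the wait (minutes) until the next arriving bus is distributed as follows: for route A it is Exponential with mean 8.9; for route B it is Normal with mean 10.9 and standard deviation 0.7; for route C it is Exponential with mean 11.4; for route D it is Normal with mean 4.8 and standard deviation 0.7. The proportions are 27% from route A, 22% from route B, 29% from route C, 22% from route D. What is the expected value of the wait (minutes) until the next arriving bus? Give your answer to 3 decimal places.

9.163

Component means — A: 8.9; B: 10.9; C: 11.4; D: 4.8.
E[X] = 0.27·8.9 + 0.22·10.9 + 0.29·11.4 + 0.22·4.8 = 9.163.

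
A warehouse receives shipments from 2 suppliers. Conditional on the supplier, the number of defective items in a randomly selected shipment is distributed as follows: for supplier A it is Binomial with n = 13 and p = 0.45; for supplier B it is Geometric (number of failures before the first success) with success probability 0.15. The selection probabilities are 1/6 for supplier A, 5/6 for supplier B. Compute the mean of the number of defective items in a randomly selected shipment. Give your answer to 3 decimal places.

5.697

Component means — A: 5.85; B: 5.66667.
E[X] = 0.166667·5.85 + 0.833333·5.66667 = 5.69722.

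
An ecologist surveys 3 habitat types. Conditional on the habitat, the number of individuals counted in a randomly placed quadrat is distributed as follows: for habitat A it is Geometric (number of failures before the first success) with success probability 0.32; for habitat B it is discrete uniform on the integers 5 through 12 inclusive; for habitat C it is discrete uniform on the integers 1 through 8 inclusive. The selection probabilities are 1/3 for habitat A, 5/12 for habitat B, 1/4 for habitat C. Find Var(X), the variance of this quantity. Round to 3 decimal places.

13.495

Per component, A: μ=2.125, E[X²]=11.1562; B: μ=8.5, E[X²]=77.5; C: μ=4.5, E[X²]=25.5.
E[X] = 0.333333·2.125 + 0.416667·8.5 + 0.25·4.5 = 5.375.
E[X²] = 0.333333·11.1562 + 0.416667·77.5 + 0.25·25.5 = 42.3854.
Var(X) = E[X²] − (E[X])² = 42.3854 − 28.8906 = 13.4948.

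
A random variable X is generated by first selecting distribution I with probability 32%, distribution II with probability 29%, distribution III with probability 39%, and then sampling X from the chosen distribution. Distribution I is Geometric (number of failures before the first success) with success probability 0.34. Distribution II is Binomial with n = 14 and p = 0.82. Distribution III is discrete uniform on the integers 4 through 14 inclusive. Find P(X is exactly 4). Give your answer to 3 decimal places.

0.056

Conditional on each component, P(X = 4): I: 0.0645141; II: 1.6159e-05; III: 0.0909091.
By total probability, P(X = 4) = 0.32·0.0645141 + 0.29·1.6159e-05 + 0.39·0.0909091 = 0.0561037.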